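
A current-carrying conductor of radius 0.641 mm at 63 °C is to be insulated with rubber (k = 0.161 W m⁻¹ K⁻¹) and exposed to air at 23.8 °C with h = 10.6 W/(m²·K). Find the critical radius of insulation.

For a cylinder, r_cr = k_ins/h = 0.161/10.6 = 0.0152 m = 1.52 cm

r_cr = 1.52 cm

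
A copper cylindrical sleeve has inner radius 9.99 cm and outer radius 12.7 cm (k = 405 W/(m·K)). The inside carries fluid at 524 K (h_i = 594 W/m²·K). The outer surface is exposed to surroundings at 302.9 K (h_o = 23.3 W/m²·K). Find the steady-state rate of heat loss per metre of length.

Q' = 3.91 kW/m

Resistance network (inner→outer):
  R'_conv,in = 1/(2πr h) = 1/(2π·0.0999·594) = 0.002682 m·K/W
  R'_copper = ln(0.127/0.0999)/(2πk) = 0.2400/(2π·405) = 9.432×10^-5 m·K/W
  R'_conv,out = 1/(2πr h) = 1/(2π·0.127·23.3) = 0.05378 m·K/W
ΣR = 0.002682 + 9.432×10^-5 + 0.05378 = 0.05656 m·K/W
Q' = ΔT/ΣR = (524 K − 302.9 K)/0.05656 = 3910 W/m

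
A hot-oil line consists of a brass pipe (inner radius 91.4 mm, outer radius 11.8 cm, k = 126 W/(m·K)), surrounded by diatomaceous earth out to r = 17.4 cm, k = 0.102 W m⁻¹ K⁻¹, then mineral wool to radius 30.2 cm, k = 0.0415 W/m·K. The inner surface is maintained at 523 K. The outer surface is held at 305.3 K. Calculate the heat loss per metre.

Treat each layer as a resistance in series:
  R'_brass = ln(0.118/0.0914)/(2πk) = 0.2554/(2π·126) = 3.227×10^-4 m·K/W
  R'_diatomaceous earth = ln(0.174/0.118)/(2πk) = 0.3884/(2π·0.102) = 0.6060 m·K/W
  R'_mineral wool = ln(0.302/0.174)/(2πk) = 0.5514/(2π·0.0415) = 2.115 m·K/W
ΣR = 3.227×10^-4 + 0.6060 + 2.115 = 2.721 m·K/W
Q' = ΔT/ΣR = (523 K − 305.3 K)/2.721 = 80.0 W/m

Q' = 80.0 W/m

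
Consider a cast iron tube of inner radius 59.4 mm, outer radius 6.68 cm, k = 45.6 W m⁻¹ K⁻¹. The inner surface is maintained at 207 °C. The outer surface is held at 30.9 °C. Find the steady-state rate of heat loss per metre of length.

Q' = 430 kW/m

Q' = 2πk·ΔT/ln(r₂/r₁) = 2π × 45.6 × 176.1 / ln(0.0668/0.0594) = 4.30×10^5 W/m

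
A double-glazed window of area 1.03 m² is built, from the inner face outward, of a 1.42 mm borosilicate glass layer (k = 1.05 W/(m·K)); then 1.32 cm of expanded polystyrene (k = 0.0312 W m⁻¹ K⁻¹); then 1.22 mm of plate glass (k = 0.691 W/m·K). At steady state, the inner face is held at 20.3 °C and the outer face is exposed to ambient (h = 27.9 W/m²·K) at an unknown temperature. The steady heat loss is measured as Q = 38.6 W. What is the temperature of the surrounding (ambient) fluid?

Series resistances:
  R_borosilicate glass = L/(kA) = 0.00142/(1.05·1.03) = 0.001313 K/W
  R_expanded polystyrene = L/(kA) = 0.0132/(0.0312·1.03) = 0.4108 K/W
  R_plate glass = L/(kA) = 0.00122/(0.691·1.03) = 0.001714 K/W
  R_conv,out = 1/(hA) = 1/(27.9·1.03) = 0.03480 K/W
ΣR = 0.4486 K/W
ΔT = Q·ΣR = 38.6 × 0.4486 = 17.32 K
Heat flows outward, so T_out = T_in − ΔT = 20.3 − 17.32 = 2.98 °C

T_out = 2.98 °C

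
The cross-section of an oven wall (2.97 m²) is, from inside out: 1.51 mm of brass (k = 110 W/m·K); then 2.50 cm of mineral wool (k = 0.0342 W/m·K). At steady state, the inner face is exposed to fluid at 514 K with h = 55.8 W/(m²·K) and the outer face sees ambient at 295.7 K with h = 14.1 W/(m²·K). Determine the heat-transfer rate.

Series thermal resistances, inner to outer:
  R_conv,in = 1/(hA) = 1/(55.8·2.97) = 0.006034 K/W
  R_brass = L/(kA) = 0.00151/(110·2.97) = 4.622×10^-6 K/W
  R_mineral wool = L/(kA) = 0.0250/(0.0342·2.97) = 0.2461 K/W
  R_conv,out = 1/(hA) = 1/(14.1·2.97) = 0.02388 K/W
ΣR = 0.006034 + 4.622×10^-6 + 0.2461 + 0.02388 = 0.2760 K/W
Q = ΔT/ΣR = (514 K − 295.7 K)/0.2760 = 791 W

Q = 791 W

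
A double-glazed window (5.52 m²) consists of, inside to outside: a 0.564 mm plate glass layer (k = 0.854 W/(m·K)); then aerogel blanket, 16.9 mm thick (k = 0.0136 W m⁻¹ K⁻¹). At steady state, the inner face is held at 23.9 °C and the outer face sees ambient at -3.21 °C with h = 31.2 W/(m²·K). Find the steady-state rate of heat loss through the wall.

Treat each layer as a resistance in series:
  R_plate glass = L/(kA) = 5.64×10^-4/(0.854·5.52) = 1.196×10^-4 K/W
  R_aerogel blanket = L/(kA) = 0.0169/(0.0136·5.52) = 0.2251 K/W
  R_conv,out = 1/(hA) = 1/(31.2·5.52) = 0.005806 K/W
ΣR = 1.196×10^-4 + 0.2251 + 0.005806 = 0.2310 K/W
Q = ΔT/ΣR = (23.9 °C − -3.21 °C)/0.2310 = 117 W

Q = 117 W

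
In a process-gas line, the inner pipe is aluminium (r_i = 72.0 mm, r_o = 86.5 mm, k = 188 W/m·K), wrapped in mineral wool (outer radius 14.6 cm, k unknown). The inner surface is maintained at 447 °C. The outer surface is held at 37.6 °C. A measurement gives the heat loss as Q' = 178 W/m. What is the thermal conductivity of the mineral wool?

k = 0.0362 W/m·K

ΣR = ΔT/Q' = |447 − 37.6|/178 = 2.300 m·K/W
Known resistances:
  R'_aluminium = ln(0.0865/0.0720)/(2πk) = 0.1835/(2π·188) = 1.553×10^-4 m·K/W
R_mineral wool = ΣR − ΣR_known = 2.300 − 1.553×10^-4 = 2.300 m·K/W
ln(r₂/r₁)/(2πk) = 2.300 ⇒ k = 0.5235/(2π·2.300) = 0.0362 W/m·K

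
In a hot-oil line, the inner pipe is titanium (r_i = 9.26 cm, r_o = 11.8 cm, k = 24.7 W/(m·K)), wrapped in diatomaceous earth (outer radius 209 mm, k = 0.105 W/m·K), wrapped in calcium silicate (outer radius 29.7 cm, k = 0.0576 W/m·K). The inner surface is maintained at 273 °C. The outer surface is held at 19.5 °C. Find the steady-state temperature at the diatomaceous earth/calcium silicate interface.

T = 153 °C

Series thermal resistances, inner to outer:
  R'_titanium = ln(0.118/0.0926)/(2πk) = 0.2424/(2π·24.7) = 0.001562 m·K/W
  R'_diatomaceous earth = ln(0.209/0.118)/(2πk) = 0.5716/(2π·0.105) = 0.8665 m·K/W
  R'_calcium silicate = ln(0.297/0.209)/(2πk) = 0.3514/(2π·0.0576) = 0.9709 m·K/W
ΣR = 0.001562 + 0.8665 + 0.9709 = 1.839 m·K/W
Q' = ΔT/ΣR = (273 °C − 19.5 °C)/1.839 = 137.8 W/m
From the inner boundary to the diatomaceous earth/calcium silicate interface, ΣR_partial = 0.8681 m·K/W.
T_interface = T_in − Q'·ΣR_partial = 273 °C − (137.8)(0.8681) = 153 °C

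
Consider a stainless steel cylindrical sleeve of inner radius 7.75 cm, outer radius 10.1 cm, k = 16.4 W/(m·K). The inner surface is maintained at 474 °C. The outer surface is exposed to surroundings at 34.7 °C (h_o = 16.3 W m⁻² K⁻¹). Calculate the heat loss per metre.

Q' = 4430 W/m

Treat each layer as a resistance in series:
  R'_stainless steel = ln(0.101/0.0775)/(2πk) = 0.2648/(2π·16.4) = 0.002570 m·K/W
  R'_conv,out = 1/(2πr h) = 1/(2π·0.101·16.3) = 0.09667 m·K/W
ΣR = 0.002570 + 0.09667 = 0.09924 m·K/W
Q' = ΔT/ΣR = (474 °C − 34.7 °C)/0.09924 = 4430 W/m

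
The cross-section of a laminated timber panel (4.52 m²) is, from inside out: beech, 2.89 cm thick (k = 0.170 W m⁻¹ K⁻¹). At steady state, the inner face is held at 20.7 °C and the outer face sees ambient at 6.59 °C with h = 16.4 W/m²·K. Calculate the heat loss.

Q = 276 W

Resistance network (inner→outer):
  R_beech = L/(kA) = 0.0289/(0.170·4.52) = 0.03761 K/W
  R_conv,out = 1/(hA) = 1/(16.4·4.52) = 0.01349 K/W
ΣR = 0.03761 + 0.01349 = 0.05110 K/W
Q = ΔT/ΣR = (20.7 °C − 6.59 °C)/0.05110 = 276 W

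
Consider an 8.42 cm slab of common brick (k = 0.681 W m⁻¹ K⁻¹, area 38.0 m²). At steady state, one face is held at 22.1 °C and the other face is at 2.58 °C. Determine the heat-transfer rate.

Q = kA·ΔT/L = 0.681 × 38.0 × |22.1 °C − 2.58 °C| / 0.0842 = 6000 W

Q = 6.00 kW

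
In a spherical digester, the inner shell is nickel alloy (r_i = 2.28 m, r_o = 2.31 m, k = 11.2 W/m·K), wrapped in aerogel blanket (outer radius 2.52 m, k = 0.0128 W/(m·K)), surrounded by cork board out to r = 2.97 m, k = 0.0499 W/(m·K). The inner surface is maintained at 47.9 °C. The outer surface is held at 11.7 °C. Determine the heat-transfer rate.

Treat each layer as a resistance in series:
  R_nickel alloy = (1/2.28 − 1/2.31)/(4πk) = 0.005696/(4π·11.2) = 4.047×10^-5 K/W
  R_aerogel blanket = (1/2.31 − 1/2.52)/(4πk) = 0.03608/(4π·0.0128) = 0.2243 K/W
  R_cork board = (1/2.52 − 1/2.97)/(4πk) = 0.06013/(4π·0.0499) = 0.09588 K/W
ΣR = 4.047×10^-5 + 0.2243 + 0.09588 = 0.3202 K/W
Q = ΔT/ΣR = (47.9 °C − 11.7 °C)/0.3202 = 113 W

Q = 113 W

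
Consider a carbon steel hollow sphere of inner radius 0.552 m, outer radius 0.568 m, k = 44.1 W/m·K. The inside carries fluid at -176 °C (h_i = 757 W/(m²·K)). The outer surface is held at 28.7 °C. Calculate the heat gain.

Q = 468 kW

Series thermal resistances, inner to outer:
  R_conv,in = 1/(4πr²h) = 1/(4π·0.552²·757) = 3.450×10^-4 K/W
  R_carbon steel = (1/0.552 − 1/0.568)/(4πk) = 0.05103/(4π·44.1) = 9.208×10^-5 K/W
ΣR = 3.450×10^-4 + 9.208×10^-5 = 4.371×10^-4 K/W
Q = ΔT/ΣR = (-176 °C − 28.7 °C)/4.371×10^-4 = -4.68×10^5 W
(Negative Q ⇒ heat flows inward; heat gain = 4.68×10^5 W.)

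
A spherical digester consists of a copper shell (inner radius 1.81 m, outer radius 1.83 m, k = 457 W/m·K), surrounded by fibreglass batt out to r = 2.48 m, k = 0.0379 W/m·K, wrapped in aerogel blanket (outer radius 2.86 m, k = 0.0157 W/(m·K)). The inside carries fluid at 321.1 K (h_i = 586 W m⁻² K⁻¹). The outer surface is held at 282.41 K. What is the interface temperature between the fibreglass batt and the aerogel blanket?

Resistance network (inner→outer):
  R_conv,in = 1/(4πr²h) = 1/(4π·1.81²·586) = 4.145×10^-5 K/W
  R_copper = (1/1.81 − 1/1.83)/(4πk) = 0.006038/(4π·457) = 1.051×10^-6 K/W
  R_fibreglass batt = (1/1.83 − 1/2.48)/(4πk) = 0.1432/(4π·0.0379) = 0.3007 K/W
  R_aerogel blanket = (1/2.48 − 1/2.86)/(4πk) = 0.05358/(4π·0.0157) = 0.2716 K/W
ΣR = 4.145×10^-5 + 1.051×10^-6 + 0.3007 + 0.2716 = 0.5723 K/W
Q = ΔT/ΣR = (321.1 K − 282.41 K)/0.5723 = 67.60 W
From the inner boundary to the fibreglass batt/aerogel blanket interface, ΣR_partial = 0.3007 K/W.
T_interface = T_in − Q·ΣR_partial = 321.1 K − (67.60)(0.3007) = 300.8 K

T = 300.8 K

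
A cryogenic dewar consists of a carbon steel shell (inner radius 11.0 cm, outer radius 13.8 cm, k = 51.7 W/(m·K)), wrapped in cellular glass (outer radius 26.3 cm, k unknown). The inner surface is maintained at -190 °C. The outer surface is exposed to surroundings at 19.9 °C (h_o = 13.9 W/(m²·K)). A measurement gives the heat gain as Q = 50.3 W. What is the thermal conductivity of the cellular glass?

ΣR = ΔT/Q = |-190 − 19.9|/50.3 = 4.173 K/W
Known resistances:
  R_carbon steel = (1/0.110 − 1/0.138)/(4πk) = 1.845/(4π·51.7) = 0.002839 K/W
  R_conv,out = 1/(4πr²h) = 1/(4π·0.263²·13.9) = 0.08277 K/W
R_cellular glass = ΣR − ΣR_known = 4.173 − 0.08561 = 4.087 K/W
(1/r₁−1/r₂)/(4πk) = 4.087 ⇒ k = 3.444/(4π·4.087) = 0.0671 W/m·K

k = 0.0671 W/m·K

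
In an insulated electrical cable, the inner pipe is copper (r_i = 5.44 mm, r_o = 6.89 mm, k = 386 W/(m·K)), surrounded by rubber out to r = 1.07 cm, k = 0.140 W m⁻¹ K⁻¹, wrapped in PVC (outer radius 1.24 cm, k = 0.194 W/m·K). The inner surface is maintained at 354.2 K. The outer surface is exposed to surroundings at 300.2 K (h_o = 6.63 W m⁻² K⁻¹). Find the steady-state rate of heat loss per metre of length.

Treat each layer as a resistance in series:
  R'_copper = ln(0.00689/0.00544)/(2πk) = 0.2363/(2π·386) = 9.743×10^-5 m·K/W
  R'_rubber = ln(0.0107/0.00689)/(2πk) = 0.4402/(2π·0.140) = 0.5004 m·K/W
  R'_PVC = ln(0.0124/0.0107)/(2πk) = 0.1475/(2π·0.194) = 0.1210 m·K/W
  R'_conv,out = 1/(2πr h) = 1/(2π·0.0124·6.63) = 1.936 m·K/W
ΣR = 9.743×10^-5 + 0.5004 + 0.1210 + 1.936 = 2.557 m·K/W
Q' = ΔT/ΣR = (354.2 K − 300.2 K)/2.557 = 21.1 W/m

Q' = 21.1 W/m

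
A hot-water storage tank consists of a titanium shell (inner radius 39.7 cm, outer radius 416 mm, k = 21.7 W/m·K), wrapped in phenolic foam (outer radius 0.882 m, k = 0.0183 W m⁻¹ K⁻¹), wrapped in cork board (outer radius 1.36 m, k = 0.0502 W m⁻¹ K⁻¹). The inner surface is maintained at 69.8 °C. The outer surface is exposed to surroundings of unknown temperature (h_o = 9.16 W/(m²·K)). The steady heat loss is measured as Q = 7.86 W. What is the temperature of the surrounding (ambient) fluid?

Sum the resistances:
  R_titanium = (1/0.397 − 1/0.416)/(4πk) = 0.1150/(4π·21.7) = 4.219×10^-4 K/W
  R_phenolic foam = (1/0.416 − 1/0.882)/(4πk) = 1.270/(4π·0.0183) = 5.523 K/W
  R_cork board = (1/0.882 − 1/1.36)/(4πk) = 0.3985/(4π·0.0502) = 0.6317 K/W
  R_conv,out = 1/(4πr²h) = 1/(4π·1.36²·9.16) = 0.004697 K/W
ΣR = 6.160 K/W
ΔT = Q·ΣR = 7.86 × 6.160 = 48.42 K
Heat flows outward, so T_out = T_in − ΔT = 69.8 − 48.42 = 21.4 °C

T_out = 21.4 °C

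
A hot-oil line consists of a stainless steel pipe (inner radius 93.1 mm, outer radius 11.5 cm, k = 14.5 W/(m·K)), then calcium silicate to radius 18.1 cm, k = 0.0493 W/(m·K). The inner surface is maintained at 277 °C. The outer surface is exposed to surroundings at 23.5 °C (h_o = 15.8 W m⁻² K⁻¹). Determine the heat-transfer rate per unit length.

Q' = 167 W/m

Series thermal resistances, inner to outer:
  R'_stainless steel = ln(0.115/0.0931)/(2πk) = 0.2113/(2π·14.5) = 0.002319 m·K/W
  R'_calcium silicate = ln(0.181/0.115)/(2πk) = 0.4536/(2π·0.0493) = 1.464 m·K/W
  R'_conv,out = 1/(2πr h) = 1/(2π·0.181·15.8) = 0.05565 m·K/W
ΣR = 0.002319 + 1.464 + 0.05565 = 1.522 m·K/W
Q' = ΔT/ΣR = (277 °C − 23.5 °C)/1.522 = 167 W/m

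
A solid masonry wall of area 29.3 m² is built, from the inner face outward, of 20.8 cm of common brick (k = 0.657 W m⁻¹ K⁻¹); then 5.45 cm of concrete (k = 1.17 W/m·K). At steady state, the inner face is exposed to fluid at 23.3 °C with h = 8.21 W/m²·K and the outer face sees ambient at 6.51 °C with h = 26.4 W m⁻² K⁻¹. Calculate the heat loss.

Resistance network (inner→outer):
  R_conv,in = 1/(hA) = 1/(8.21·29.3) = 0.004157 K/W
  R_common brick = L/(kA) = 0.208/(0.657·29.3) = 0.01081 K/W
  R_concrete = L/(kA) = 0.0545/(1.17·29.3) = 0.001590 K/W
  R_conv,out = 1/(hA) = 1/(26.4·29.3) = 0.001293 K/W
ΣR = 0.004157 + 0.01081 + 0.001590 + 0.001293 = 0.01785 K/W
Q = ΔT/ΣR = (23.3 °C − 6.51 °C)/0.01785 = 941 W

Q = 941 W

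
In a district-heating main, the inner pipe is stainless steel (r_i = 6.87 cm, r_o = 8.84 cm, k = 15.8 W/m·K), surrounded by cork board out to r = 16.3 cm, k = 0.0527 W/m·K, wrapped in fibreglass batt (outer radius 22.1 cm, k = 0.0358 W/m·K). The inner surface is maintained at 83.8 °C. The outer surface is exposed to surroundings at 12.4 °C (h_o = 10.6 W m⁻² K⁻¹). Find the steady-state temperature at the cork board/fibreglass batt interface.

T = 43.4 °C

Treat each layer as a resistance in series:
  R'_stainless steel = ln(0.0884/0.0687)/(2πk) = 0.2521/(2π·15.8) = 0.002540 m·K/W
  R'_cork board = ln(0.163/0.0884)/(2πk) = 0.6119/(2π·0.0527) = 1.848 m·K/W
  R'_fibreglass batt = ln(0.221/0.163)/(2πk) = 0.3044/(2π·0.0358) = 1.353 m·K/W
  R'_conv,out = 1/(2πr h) = 1/(2π·0.221·10.6) = 0.06794 m·K/W
ΣR = 0.002540 + 1.848 + 1.353 + 0.06794 = 3.271 m·K/W
Q' = ΔT/ΣR = (83.8 °C − 12.4 °C)/3.271 = 21.83 W/m
From the inner boundary to the cork board/fibreglass batt interface, ΣR_partial = 1.851 m·K/W.
T_interface = T_in − Q'·ΣR_partial = 83.8 °C − (21.83)(1.851) = 43.4 °C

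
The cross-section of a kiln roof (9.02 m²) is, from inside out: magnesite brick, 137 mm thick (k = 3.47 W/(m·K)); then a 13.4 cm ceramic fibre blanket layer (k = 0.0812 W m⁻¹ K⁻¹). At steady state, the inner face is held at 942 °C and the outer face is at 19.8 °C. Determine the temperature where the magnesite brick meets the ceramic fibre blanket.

Series thermal resistances, inner to outer:
  R_magnesite brick = L/(kA) = 0.137/(3.47·9.02) = 0.004377 K/W
  R_ceramic fibre blanket = L/(kA) = 0.134/(0.0812·9.02) = 0.1830 K/W
ΣR = 0.004377 + 0.1830 = 0.1874 K/W
Q = ΔT/ΣR = (942 °C − 19.8 °C)/0.1874 = 4921 W
From the inner boundary to the magnesite brick/ceramic fibre blanket interface, ΣR_partial = 0.004377 K/W.
T_interface = T_in − Q·ΣR_partial = 942 °C − (4921)(0.004377) = 920 °C

T = 920 °C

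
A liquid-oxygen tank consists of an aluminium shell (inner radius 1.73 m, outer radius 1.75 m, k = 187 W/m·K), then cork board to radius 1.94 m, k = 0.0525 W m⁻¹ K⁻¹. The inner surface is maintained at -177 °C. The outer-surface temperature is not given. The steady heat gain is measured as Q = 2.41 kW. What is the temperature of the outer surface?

Sum the resistances:
  R_aluminium = (1/1.73 − 1/1.75)/(4πk) = 0.006606/(4π·187) = 2.811×10^-6 K/W
  R_cork board = (1/1.75 − 1/1.94)/(4πk) = 0.05596/(4π·0.0525) = 0.08483 K/W
ΣR = 0.08483 K/W
ΔT = Q·ΣR = 2410 × 0.08483 = 204.4 K
Heat flows inward, so T_out = T_in + ΔT = -177 + 204.4 = 27.4 °C

T_out = 27.4 °C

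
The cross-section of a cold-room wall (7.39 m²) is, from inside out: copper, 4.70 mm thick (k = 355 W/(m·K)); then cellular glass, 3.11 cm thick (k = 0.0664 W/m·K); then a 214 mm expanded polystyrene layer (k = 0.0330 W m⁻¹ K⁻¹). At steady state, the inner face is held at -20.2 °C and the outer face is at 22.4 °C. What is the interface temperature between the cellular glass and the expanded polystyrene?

T = -17.3 °C

Treat each layer as a resistance in series:
  R_copper = L/(kA) = 0.00470/(355·7.39) = 1.792×10^-6 K/W
  R_cellular glass = L/(kA) = 0.0311/(0.0664·7.39) = 0.06338 K/W
  R_expanded polystyrene = L/(kA) = 0.214/(0.0330·7.39) = 0.8775 K/W
ΣR = 1.792×10^-6 + 0.06338 + 0.8775 = 0.9409 K/W
Q = ΔT/ΣR = (-20.2 °C − 22.4 °C)/0.9409 = -45.28 W
From the inner boundary to the cellular glass/expanded polystyrene interface, ΣR_partial = 0.06338 K/W.
T_interface = T_in − Q·ΣR_partial = -20.2 °C − (-45.28)(0.06338) = -17.3 °C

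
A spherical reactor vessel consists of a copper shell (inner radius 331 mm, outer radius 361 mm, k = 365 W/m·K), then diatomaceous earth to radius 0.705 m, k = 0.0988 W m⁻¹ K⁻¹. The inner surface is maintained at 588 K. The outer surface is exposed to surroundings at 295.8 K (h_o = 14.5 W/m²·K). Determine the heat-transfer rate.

Treat each layer as a resistance in series:
  R_copper = (1/0.331 − 1/0.361)/(4πk) = 0.2511/(4π·365) = 5.474×10^-5 K/W
  R_diatomaceous earth = (1/0.361 − 1/0.705)/(4πk) = 1.352/(4π·0.0988) = 1.089 K/W
  R_conv,out = 1/(4πr²h) = 1/(4π·0.705²·14.5) = 0.01104 K/W
ΣR = 5.474×10^-5 + 1.089 + 0.01104 = 1.100 K/W
Q = ΔT/ΣR = (588 K − 295.8 K)/1.100 = 266 W

Q = 266 W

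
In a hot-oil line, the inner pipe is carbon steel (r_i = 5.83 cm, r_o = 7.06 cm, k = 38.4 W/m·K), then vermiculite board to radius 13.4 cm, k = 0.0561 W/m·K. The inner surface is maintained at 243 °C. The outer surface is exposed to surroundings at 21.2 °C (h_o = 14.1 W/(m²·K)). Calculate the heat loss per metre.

Q' = 117 W/m

Treat each layer as a resistance in series:
  R'_carbon steel = ln(0.0706/0.0583)/(2πk) = 0.1914/(2π·38.4) = 7.934×10^-4 m·K/W
  R'_vermiculite board = ln(0.134/0.0706)/(2πk) = 0.6408/(2π·0.0561) = 1.818 m·K/W
  R'_conv,out = 1/(2πr h) = 1/(2π·0.134·14.1) = 0.08424 m·K/W
ΣR = 7.934×10^-4 + 1.818 + 0.08424 = 1.903 m·K/W
Q' = ΔT/ΣR = (243 °C − 21.2 °C)/1.903 = 117 W/m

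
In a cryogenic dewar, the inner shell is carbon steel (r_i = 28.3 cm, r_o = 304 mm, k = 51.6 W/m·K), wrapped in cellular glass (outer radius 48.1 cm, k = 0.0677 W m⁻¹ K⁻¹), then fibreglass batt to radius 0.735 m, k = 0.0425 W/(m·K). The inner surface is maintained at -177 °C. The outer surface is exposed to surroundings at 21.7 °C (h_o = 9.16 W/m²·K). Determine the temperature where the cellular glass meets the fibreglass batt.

T = -75.4 °C

Series thermal resistances, inner to outer:
  R_carbon steel = (1/0.283 − 1/0.304)/(4πk) = 0.2441/(4π·51.6) = 3.764×10^-4 K/W
  R_cellular glass = (1/0.304 − 1/0.481)/(4πk) = 1.210/(4π·0.0677) = 1.423 K/W
  R_fibreglass batt = (1/0.481 − 1/0.735)/(4πk) = 0.7185/(4π·0.0425) = 1.345 K/W
  R_conv,out = 1/(4πr²h) = 1/(4π·0.735²·9.16) = 0.01608 K/W
ΣR = 3.764×10^-4 + 1.423 + 1.345 + 0.01608 = 2.784 K/W
Q = ΔT/ΣR = (-177 °C − 21.7 °C)/2.784 = -71.37 W
From the inner boundary to the cellular glass/fibreglass batt interface, ΣR_partial = 1.423 K/W.
T_interface = T_in − Q·ΣR_partial = -177 °C − (-71.37)(1.423) = -75.4 °C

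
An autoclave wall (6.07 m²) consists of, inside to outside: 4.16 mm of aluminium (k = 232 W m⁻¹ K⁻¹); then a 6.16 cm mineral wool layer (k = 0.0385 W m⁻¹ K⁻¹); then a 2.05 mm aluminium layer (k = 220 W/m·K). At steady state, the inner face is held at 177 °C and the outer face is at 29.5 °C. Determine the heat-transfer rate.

Series thermal resistances, inner to outer:
  R_aluminium = L/(kA) = 0.00416/(232·6.07) = 2.954×10^-6 K/W
  R_mineral wool = L/(kA) = 0.0616/(0.0385·6.07) = 0.2636 K/W
  R_aluminium = L/(kA) = 0.00205/(220·6.07) = 1.535×10^-6 K/W
ΣR = 2.954×10^-6 + 0.2636 + 1.535×10^-6 = 0.2636 K/W
Q = ΔT/ΣR = (177 °C − 29.5 °C)/0.2636 = 560 W

Q = 560 W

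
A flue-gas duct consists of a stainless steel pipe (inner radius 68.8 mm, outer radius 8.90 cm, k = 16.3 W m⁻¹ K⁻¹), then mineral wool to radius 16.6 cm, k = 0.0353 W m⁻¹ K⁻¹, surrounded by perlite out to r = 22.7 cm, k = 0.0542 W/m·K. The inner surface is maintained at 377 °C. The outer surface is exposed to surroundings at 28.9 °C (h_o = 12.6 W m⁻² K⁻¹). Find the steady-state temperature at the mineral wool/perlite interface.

Treat each layer as a resistance in series:
  R'_stainless steel = ln(0.0890/0.0688)/(2πk) = 0.2574/(2π·16.3) = 0.002514 m·K/W
  R'_mineral wool = ln(0.166/0.0890)/(2πk) = 0.6234/(2π·0.0353) = 2.810 m·K/W
  R'_perlite = ln(0.227/0.166)/(2πk) = 0.3130/(2π·0.0542) = 0.9190 m·K/W
  R'_conv,out = 1/(2πr h) = 1/(2π·0.227·12.6) = 0.05564 m·K/W
ΣR = 0.002514 + 2.810 + 0.9190 + 0.05564 = 3.787 m·K/W
Q' = ΔT/ΣR = (377 °C − 28.9 °C)/3.787 = 91.92 W/m
From the inner boundary to the mineral wool/perlite interface, ΣR_partial = 2.813 m·K/W.
T_interface = T_in − Q'·ΣR_partial = 377 °C − (91.92)(2.813) = 118 °C

T = 118 °C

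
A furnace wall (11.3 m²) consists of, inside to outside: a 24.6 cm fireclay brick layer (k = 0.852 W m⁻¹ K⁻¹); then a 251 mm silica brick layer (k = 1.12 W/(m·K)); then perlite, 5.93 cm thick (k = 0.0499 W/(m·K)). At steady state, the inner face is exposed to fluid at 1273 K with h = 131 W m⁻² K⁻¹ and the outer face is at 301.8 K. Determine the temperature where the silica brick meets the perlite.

T = 977 K

Series thermal resistances, inner to outer:
  R_conv,in = 1/(hA) = 1/(131·11.3) = 6.755×10^-4 K/W
  R_fireclay brick = L/(kA) = 0.246/(0.852·11.3) = 0.02555 K/W
  R_silica brick = L/(kA) = 0.251/(1.12·11.3) = 0.01983 K/W
  R_perlite = L/(kA) = 0.0593/(0.0499·11.3) = 0.1052 K/W
ΣR = 6.755×10^-4 + 0.02555 + 0.01983 + 0.1052 = 0.1513 K/W
Q = ΔT/ΣR = (1273 K − 301.8 K)/0.1513 = 6419 W
From the inner boundary to the silica brick/perlite interface, ΣR_partial = 0.04606 K/W.
T_interface = T_in − Q·ΣR_partial = 1273 K − (6419)(0.04606) = 977 K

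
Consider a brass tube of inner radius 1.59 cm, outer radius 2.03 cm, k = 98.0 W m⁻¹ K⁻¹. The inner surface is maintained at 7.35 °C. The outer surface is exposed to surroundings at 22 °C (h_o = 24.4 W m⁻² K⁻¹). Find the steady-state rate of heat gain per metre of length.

Q' = 45.5 W/m

Resistance network (inner→outer):
  R'_brass = ln(0.0203/0.0159)/(2πk) = 0.2443/(2π·98.0) = 3.968×10^-4 m·K/W
  R'_conv,out = 1/(2πr h) = 1/(2π·0.0203·24.4) = 0.3213 m·K/W
ΣR = 3.968×10^-4 + 0.3213 = 0.3217 m·K/W
Q' = ΔT/ΣR = (7.35 °C − 22 °C)/0.3217 = -45.5 W/m
(Negative Q' ⇒ heat flows inward; heat gain = 45.5 W/m.)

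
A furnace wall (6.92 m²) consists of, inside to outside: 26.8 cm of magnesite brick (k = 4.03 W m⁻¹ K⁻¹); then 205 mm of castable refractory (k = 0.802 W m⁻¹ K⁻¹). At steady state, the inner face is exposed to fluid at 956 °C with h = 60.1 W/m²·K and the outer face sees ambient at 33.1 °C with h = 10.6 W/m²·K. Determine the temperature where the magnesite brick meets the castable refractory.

T = 779 °C

Treat each layer as a resistance in series:
  R_conv,in = 1/(hA) = 1/(60.1·6.92) = 0.002404 K/W
  R_magnesite brick = L/(kA) = 0.268/(4.03·6.92) = 0.009610 K/W
  R_castable refractory = L/(kA) = 0.205/(0.802·6.92) = 0.03694 K/W
  R_conv,out = 1/(hA) = 1/(10.6·6.92) = 0.01363 K/W
ΣR = 0.002404 + 0.009610 + 0.03694 + 0.01363 = 0.06258 K/W
Q = ΔT/ΣR = (956 °C − 33.1 °C)/0.06258 = 14750 W
From the inner boundary to the magnesite brick/castable refractory interface, ΣR_partial = 0.01201 K/W.
T_interface = T_in − Q·ΣR_partial = 956 °C − (14750)(0.01201) = 779 °C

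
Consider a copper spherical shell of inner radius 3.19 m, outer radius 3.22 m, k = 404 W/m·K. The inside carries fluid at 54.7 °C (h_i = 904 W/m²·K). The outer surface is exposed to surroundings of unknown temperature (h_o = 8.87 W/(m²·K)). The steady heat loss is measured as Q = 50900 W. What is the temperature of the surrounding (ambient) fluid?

Series resistances:
  R_conv,in = 1/(4πr²h) = 1/(4π·3.19²·904) = 8.650×10^-6 K/W
  R_copper = (1/3.19 − 1/3.22)/(4πk) = 0.002921/(4π·404) = 5.753×10^-7 K/W
  R_conv,out = 1/(4πr²h) = 1/(4π·3.22²·8.87) = 8.653×10^-4 K/W
ΣR = 8.745×10^-4 K/W
ΔT = Q·ΣR = 50900 × 8.745×10^-4 = 44.51 K
Heat flows outward, so T_out = T_in − ΔT = 54.7 − 44.51 = 10.2 °C

T_out = 10.2 °C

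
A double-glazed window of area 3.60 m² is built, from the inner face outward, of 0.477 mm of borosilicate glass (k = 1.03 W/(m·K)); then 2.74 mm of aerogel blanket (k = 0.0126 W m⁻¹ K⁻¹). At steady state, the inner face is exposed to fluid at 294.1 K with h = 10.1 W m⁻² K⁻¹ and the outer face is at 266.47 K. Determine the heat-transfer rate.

Q = 314 W

Treat each layer as a resistance in series:
  R_conv,in = 1/(hA) = 1/(10.1·3.60) = 0.02750 K/W
  R_borosilicate glass = L/(kA) = 4.77×10^-4/(1.03·3.60) = 1.286×10^-4 K/W
  R_aerogel blanket = L/(kA) = 0.00274/(0.0126·3.60) = 0.06041 K/W
ΣR = 0.02750 + 1.286×10^-4 + 0.06041 = 0.08804 K/W
Q = ΔT/ΣR = (294.1 K − 266.47 K)/0.08804 = 314 W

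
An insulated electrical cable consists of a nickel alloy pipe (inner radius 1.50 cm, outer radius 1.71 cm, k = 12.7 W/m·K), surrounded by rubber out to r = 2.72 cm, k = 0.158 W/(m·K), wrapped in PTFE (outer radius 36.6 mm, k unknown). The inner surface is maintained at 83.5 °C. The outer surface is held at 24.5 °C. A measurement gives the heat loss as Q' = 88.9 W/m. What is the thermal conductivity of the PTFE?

ΣR = ΔT/Q' = |83.5 − 24.5|/88.9 = 0.6637 m·K/W
Known resistances:
  R'_nickel alloy = ln(0.0171/0.0150)/(2πk) = 0.1310/(2π·12.7) = 0.001642 m·K/W
  R'_rubber = ln(0.0272/0.0171)/(2πk) = 0.4641/(2π·0.158) = 0.4675 m·K/W
R_PTFE = ΣR − ΣR_known = 0.6637 − 0.4691 = 0.1946 m·K/W
ln(r₂/r₁)/(2πk) = 0.1946 ⇒ k = 0.2968/(2π·0.1946) = 0.243 W/m·K

k = 0.243 W/m·K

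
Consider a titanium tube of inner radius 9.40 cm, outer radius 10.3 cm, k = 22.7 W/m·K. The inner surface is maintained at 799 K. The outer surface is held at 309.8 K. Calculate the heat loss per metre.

Q' = 7.63×10^5 W/m

Q' = 2πk·ΔT/ln(r₂/r₁) = 2π × 22.7 × 489.2 / ln(0.103/0.0940) = 7.63×10^5 W/m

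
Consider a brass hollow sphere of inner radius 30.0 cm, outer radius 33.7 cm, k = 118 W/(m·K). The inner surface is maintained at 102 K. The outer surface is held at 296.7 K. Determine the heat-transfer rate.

Q = 4πk·ΔT/(1/r₁ − 1/r₂) = 4π × 118 × 194.7 / (1/0.300 − 1/0.337) = 7.89×10^5 W

Q = 7.89×10^5 W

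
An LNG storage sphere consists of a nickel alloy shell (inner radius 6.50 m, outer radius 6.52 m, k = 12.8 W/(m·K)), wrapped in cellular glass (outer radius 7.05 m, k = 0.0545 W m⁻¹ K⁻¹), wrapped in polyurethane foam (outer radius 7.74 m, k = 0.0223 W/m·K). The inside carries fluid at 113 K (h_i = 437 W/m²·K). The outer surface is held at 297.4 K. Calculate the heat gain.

Q = 2980 W

Resistance network (inner→outer):
  R_conv,in = 1/(4πr²h) = 1/(4π·6.50²·437) = 4.310×10^-6 K/W
  R_nickel alloy = (1/6.50 − 1/6.52)/(4πk) = 4.719×10^-4/(4π·12.8) = 2.934×10^-6 K/W
  R_cellular glass = (1/6.52 − 1/7.05)/(4πk) = 0.01153/(4π·0.0545) = 0.01684 K/W
  R_polyurethane foam = (1/7.05 − 1/7.74)/(4πk) = 0.01265/(4π·0.0223) = 0.04512 K/W
ΣR = 4.310×10^-6 + 2.934×10^-6 + 0.01684 + 0.04512 = 0.06197 K/W
Q = ΔT/ΣR = (113 K − 297.4 K)/0.06197 = -2980 W
(Negative Q ⇒ heat flows inward; heat gain = 2980 W.)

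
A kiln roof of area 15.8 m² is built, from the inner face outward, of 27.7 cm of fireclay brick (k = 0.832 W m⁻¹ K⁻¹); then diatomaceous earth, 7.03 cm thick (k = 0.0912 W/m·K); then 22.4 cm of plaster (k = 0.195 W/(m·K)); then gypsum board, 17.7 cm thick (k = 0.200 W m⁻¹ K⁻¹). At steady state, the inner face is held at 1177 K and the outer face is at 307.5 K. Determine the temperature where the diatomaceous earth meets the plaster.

T = 871 K

Resistance network (inner→outer):
  R_fireclay brick = L/(kA) = 0.277/(0.832·15.8) = 0.02107 K/W
  R_diatomaceous earth = L/(kA) = 0.0703/(0.0912·15.8) = 0.04879 K/W
  R_plaster = L/(kA) = 0.224/(0.195·15.8) = 0.07270 K/W
  R_gypsum board = L/(kA) = 0.177/(0.200·15.8) = 0.05601 K/W
ΣR = 0.02107 + 0.04879 + 0.07270 + 0.05601 = 0.1986 K/W
Q = ΔT/ΣR = (1177 K − 307.5 K)/0.1986 = 4378 W
From the inner boundary to the diatomaceous earth/plaster interface, ΣR_partial = 0.06986 K/W.
T_interface = T_in − Q·ΣR_partial = 1177 K − (4378)(0.06986) = 871 K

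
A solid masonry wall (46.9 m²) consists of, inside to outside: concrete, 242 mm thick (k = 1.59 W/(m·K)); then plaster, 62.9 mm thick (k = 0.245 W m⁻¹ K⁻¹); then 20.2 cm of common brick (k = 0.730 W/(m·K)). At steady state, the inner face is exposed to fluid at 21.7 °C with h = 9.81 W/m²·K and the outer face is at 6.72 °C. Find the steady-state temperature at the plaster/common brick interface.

Treat each layer as a resistance in series:
  R_conv,in = 1/(hA) = 1/(9.81·46.9) = 0.002173 K/W
  R_concrete = L/(kA) = 0.242/(1.59·46.9) = 0.003245 K/W
  R_plaster = L/(kA) = 0.0629/(0.245·46.9) = 0.005474 K/W
  R_common brick = L/(kA) = 0.202/(0.730·46.9) = 0.005900 K/W
ΣR = 0.002173 + 0.003245 + 0.005474 + 0.005900 = 0.01679 K/W
Q = ΔT/ΣR = (21.7 °C − 6.72 °C)/0.01679 = 892.2 W
From the inner boundary to the plaster/common brick interface, ΣR_partial = 0.01089 K/W.
T_interface = T_in − Q·ΣR_partial = 21.7 °C − (892.2)(0.01089) = 12.0 °C

T = 12.0 °C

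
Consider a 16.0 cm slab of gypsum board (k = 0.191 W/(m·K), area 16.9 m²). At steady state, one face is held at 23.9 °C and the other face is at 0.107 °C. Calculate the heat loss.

Q = kA·ΔT/L = 0.191 × 16.9 × |23.9 °C − 0.107 °C| / 0.160 = 480 W

Q = 480 W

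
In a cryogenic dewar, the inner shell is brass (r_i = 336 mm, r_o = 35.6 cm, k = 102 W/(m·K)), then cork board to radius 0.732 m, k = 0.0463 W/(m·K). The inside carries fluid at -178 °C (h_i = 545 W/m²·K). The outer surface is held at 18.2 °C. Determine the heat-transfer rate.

Treat each layer as a resistance in series:
  R_conv,in = 1/(4πr²h) = 1/(4π·0.336²·545) = 0.001293 K/W
  R_brass = (1/0.336 − 1/0.356)/(4πk) = 0.1672/(4π·102) = 1.304×10^-4 K/W
  R_cork board = (1/0.356 − 1/0.732)/(4πk) = 1.443/(4π·0.0463) = 2.480 K/W
ΣR = 0.001293 + 1.304×10^-4 + 2.480 = 2.481 K/W
Q = ΔT/ΣR = (-178 °C − 18.2 °C)/2.481 = -79.1 W
(Negative Q ⇒ heat flows inward; heat gain = 79.1 W.)

Q = 79.1 W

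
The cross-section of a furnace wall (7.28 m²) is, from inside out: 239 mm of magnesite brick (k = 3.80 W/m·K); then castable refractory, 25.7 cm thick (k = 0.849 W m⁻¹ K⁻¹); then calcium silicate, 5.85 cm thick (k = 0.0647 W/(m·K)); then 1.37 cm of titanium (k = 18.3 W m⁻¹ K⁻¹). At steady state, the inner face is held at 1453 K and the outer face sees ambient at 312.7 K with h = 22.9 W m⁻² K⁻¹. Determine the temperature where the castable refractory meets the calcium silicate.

T = 1136 K

Treat each layer as a resistance in series:
  R_magnesite brick = L/(kA) = 0.239/(3.80·7.28) = 0.008639 K/W
  R_castable refractory = L/(kA) = 0.257/(0.849·7.28) = 0.04158 K/W
  R_calcium silicate = L/(kA) = 0.0585/(0.0647·7.28) = 0.1242 K/W
  R_titanium = L/(kA) = 0.0137/(18.3·7.28) = 1.028×10^-4 K/W
  R_conv,out = 1/(hA) = 1/(22.9·7.28) = 0.005998 K/W
ΣR = 0.008639 + 0.04158 + 0.1242 + 1.028×10^-4 + 0.005998 = 0.1805 K/W
Q = ΔT/ΣR = (1453 K − 312.7 K)/0.1805 = 6317 W
From the inner boundary to the castable refractory/calcium silicate interface, ΣR_partial = 0.05022 K/W.
T_interface = T_in − Q·ΣR_partial = 1453 K − (6317)(0.05022) = 1136 K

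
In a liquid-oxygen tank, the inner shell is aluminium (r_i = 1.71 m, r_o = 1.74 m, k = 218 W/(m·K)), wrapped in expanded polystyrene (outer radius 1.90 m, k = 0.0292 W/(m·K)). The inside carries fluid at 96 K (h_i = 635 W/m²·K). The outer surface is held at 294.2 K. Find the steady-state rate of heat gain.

Q = 1500 W

Series thermal resistances, inner to outer:
  R_conv,in = 1/(4πr²h) = 1/(4π·1.71²·635) = 4.286×10^-5 K/W
  R_aluminium = (1/1.71 − 1/1.74)/(4πk) = 0.01008/(4π·218) = 3.681×10^-6 K/W
  R_expanded polystyrene = (1/1.74 − 1/1.90)/(4πk) = 0.04840/(4π·0.0292) = 0.1319 K/W
ΣR = 4.286×10^-5 + 3.681×10^-6 + 0.1319 = 0.1319 K/W
Q = ΔT/ΣR = (96 K − 294.2 K)/0.1319 = -1500 W
(Negative Q ⇒ heat flows inward; heat gain = 1500 W.)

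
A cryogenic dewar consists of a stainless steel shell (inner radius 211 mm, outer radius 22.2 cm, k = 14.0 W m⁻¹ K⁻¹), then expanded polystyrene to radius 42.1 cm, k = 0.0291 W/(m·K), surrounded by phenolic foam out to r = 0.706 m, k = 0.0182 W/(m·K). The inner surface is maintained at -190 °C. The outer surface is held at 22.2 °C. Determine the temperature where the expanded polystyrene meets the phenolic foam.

Resistance network (inner→outer):
  R_stainless steel = (1/0.211 − 1/0.222)/(4πk) = 0.2348/(4π·14.0) = 0.001335 K/W
  R_expanded polystyrene = (1/0.222 − 1/0.421)/(4πk) = 2.129/(4π·0.0291) = 5.823 K/W
  R_phenolic foam = (1/0.421 − 1/0.706)/(4πk) = 0.9589/(4π·0.0182) = 4.193 K/W
ΣR = 0.001335 + 5.823 + 4.193 = 10.02 K/W
Q = ΔT/ΣR = (-190 °C − 22.2 °C)/10.02 = -21.18 W
From the inner boundary to the expanded polystyrene/phenolic foam interface, ΣR_partial = 5.824 K/W.
T_interface = T_in − Q·ΣR_partial = -190 °C − (-21.18)(5.824) = -66.6 °C

T = -66.6 °C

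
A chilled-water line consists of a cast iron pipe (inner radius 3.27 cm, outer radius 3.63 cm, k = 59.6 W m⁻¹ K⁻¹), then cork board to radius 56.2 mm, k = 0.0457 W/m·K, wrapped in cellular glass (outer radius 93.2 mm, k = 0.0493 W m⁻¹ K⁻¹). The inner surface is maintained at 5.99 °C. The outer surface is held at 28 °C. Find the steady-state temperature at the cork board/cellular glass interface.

Treat each layer as a resistance in series:
  R'_cast iron = ln(0.0363/0.0327)/(2πk) = 0.1044/(2π·59.6) = 2.789×10^-4 m·K/W
  R'_cork board = ln(0.0562/0.0363)/(2πk) = 0.4371/(2π·0.0457) = 1.522 m·K/W
  R'_cellular glass = ln(0.0932/0.0562)/(2πk) = 0.5058/(2π·0.0493) = 1.633 m·K/W
ΣR = 2.789×10^-4 + 1.522 + 1.633 = 3.155 m·K/W
Q' = ΔT/ΣR = (5.99 °C − 28 °C)/3.155 = -6.976 W/m
From the inner boundary to the cork board/cellular glass interface, ΣR_partial = 1.522 m·K/W.
T_interface = T_in − Q'·ΣR_partial = 5.99 °C − (-6.976)(1.522) = 16.6 °C

T = 16.6 °C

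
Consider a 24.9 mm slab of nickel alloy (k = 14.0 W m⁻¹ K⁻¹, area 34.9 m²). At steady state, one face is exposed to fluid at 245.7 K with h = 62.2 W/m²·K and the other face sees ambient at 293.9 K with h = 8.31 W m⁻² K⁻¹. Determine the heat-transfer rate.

Series thermal resistances, inner to outer:
  R_conv,in = 1/(hA) = 1/(62.2·34.9) = 4.607×10^-4 K/W
  R_nickel alloy = L/(kA) = 0.0249/(14.0·34.9) = 5.096×10^-5 K/W
  R_conv,out = 1/(hA) = 1/(8.31·34.9) = 0.003448 K/W
ΣR = 4.607×10^-4 + 5.096×10^-5 + 0.003448 = 0.003960 K/W
Q = ΔT/ΣR = (245.7 K − 293.9 K)/0.003960 = -12200 W
(Negative Q ⇒ heat flows inward; heat gain = 12200 W.)

Q = 12200 W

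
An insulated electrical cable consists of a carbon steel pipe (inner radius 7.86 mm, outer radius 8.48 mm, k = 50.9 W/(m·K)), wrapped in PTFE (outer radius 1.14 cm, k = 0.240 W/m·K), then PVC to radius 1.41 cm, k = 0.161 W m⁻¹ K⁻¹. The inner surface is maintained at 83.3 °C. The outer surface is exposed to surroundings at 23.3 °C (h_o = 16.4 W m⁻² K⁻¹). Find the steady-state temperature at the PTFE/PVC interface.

Resistance network (inner→outer):
  R'_carbon steel = ln(0.00848/0.00786)/(2πk) = 0.07592/(2π·50.9) = 2.374×10^-4 m·K/W
  R'_PTFE = ln(0.0114/0.00848)/(2πk) = 0.2959/(2π·0.240) = 0.1962 m·K/W
  R'_PVC = ln(0.0141/0.0114)/(2πk) = 0.2126/(2π·0.161) = 0.2101 m·K/W
  R'_conv,out = 1/(2πr h) = 1/(2π·0.0141·16.4) = 0.6883 m·K/W
ΣR = 2.374×10^-4 + 0.1962 + 0.2101 + 0.6883 = 1.095 m·K/W
Q' = ΔT/ΣR = (83.3 °C − 23.3 °C)/1.095 = 54.79 W/m
From the inner boundary to the PTFE/PVC interface, ΣR_partial = 0.1964 m·K/W.
T_interface = T_in − Q'·ΣR_partial = 83.3 °C − (54.79)(0.1964) = 72.5 °C

T = 72.5 °C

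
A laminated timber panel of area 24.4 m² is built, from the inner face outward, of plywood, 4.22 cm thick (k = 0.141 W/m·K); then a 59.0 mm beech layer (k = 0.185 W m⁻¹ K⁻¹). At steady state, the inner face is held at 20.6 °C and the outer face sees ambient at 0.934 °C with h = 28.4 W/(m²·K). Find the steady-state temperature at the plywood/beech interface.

Series thermal resistances, inner to outer:
  R_plywood = L/(kA) = 0.0422/(0.141·24.4) = 0.01227 K/W
  R_beech = L/(kA) = 0.0590/(0.185·24.4) = 0.01307 K/W
  R_conv,out = 1/(hA) = 1/(28.4·24.4) = 0.001443 K/W
ΣR = 0.01227 + 0.01307 + 0.001443 = 0.02678 K/W
Q = ΔT/ΣR = (20.6 °C − 0.934 °C)/0.02678 = 734.4 W
From the inner boundary to the plywood/beech interface, ΣR_partial = 0.01227 K/W.
T_interface = T_in − Q·ΣR_partial = 20.6 °C − (734.4)(0.01227) = 11.6 °C

T = 11.6 °C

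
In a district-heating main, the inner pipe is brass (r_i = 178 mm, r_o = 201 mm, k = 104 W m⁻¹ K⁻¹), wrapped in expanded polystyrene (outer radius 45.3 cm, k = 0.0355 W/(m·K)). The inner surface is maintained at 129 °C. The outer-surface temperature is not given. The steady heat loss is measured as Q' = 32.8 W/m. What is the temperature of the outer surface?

T_out = 9.5 °C

Sum the resistances:
  R'_brass = ln(0.201/0.178)/(2πk) = 0.1215/(2π·104) = 1.860×10^-4 m·K/W
  R'_expanded polystyrene = ln(0.453/0.201)/(2πk) = 0.8126/(2π·0.0355) = 3.643 m·K/W
ΣR = 3.643 m·K/W
ΔT = Q'·ΣR = 32.8 × 3.643 = 119.5 K
Heat flows outward, so T_out = T_in − ΔT = 129 − 119.5 = 9.5 °C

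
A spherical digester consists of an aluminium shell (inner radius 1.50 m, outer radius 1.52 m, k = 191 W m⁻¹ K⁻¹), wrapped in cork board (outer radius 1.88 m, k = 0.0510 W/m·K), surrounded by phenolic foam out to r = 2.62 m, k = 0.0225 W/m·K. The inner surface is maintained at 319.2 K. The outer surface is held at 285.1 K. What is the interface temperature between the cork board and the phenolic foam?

T = 310.0 K

Series thermal resistances, inner to outer:
  R_aluminium = (1/1.50 − 1/1.52)/(4πk) = 0.008772/(4π·191) = 3.655×10^-6 K/W
  R_cork board = (1/1.52 − 1/1.88)/(4πk) = 0.1260/(4π·0.0510) = 0.1966 K/W
  R_phenolic foam = (1/1.88 − 1/2.62)/(4πk) = 0.1502/(4π·0.0225) = 0.5313 K/W
ΣR = 3.655×10^-6 + 0.1966 + 0.5313 = 0.7279 K/W
Q = ΔT/ΣR = (319.2 K − 285.1 K)/0.7279 = 46.85 W
From the inner boundary to the cork board/phenolic foam interface, ΣR_partial = 0.1966 K/W.
T_interface = T_in − Q·ΣR_partial = 319.2 K − (46.85)(0.1966) = 310.0 K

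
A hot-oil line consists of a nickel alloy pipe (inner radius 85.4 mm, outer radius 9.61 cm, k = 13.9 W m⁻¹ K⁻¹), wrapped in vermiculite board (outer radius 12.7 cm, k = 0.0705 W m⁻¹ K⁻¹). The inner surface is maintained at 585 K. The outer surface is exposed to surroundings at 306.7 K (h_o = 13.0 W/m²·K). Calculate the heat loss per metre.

Q' = 383 W/m

Series thermal resistances, inner to outer:
  R'_nickel alloy = ln(0.0961/0.0854)/(2πk) = 0.1180/(2π·13.9) = 0.001352 m·K/W
  R'_vermiculite board = ln(0.127/0.0961)/(2πk) = 0.2788/(2π·0.0705) = 0.6294 m·K/W
  R'_conv,out = 1/(2πr h) = 1/(2π·0.127·13.0) = 0.09640 m·K/W
ΣR = 0.001352 + 0.6294 + 0.09640 = 0.7272 m·K/W
Q' = ΔT/ΣR = (585 K − 306.7 K)/0.7272 = 383 W/m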